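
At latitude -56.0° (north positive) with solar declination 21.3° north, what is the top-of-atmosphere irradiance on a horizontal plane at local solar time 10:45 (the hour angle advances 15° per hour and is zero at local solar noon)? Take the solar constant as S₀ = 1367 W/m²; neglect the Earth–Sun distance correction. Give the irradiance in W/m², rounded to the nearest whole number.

Hour angle H = 15° × (10.75 − 12) = -18.75°.
cos θ_z = sin φ sin δ + cos φ cos δ cos H = (-0.8290)(0.3633) + (0.5592)(0.9317)(0.9469) = 0.1922.
Top-of-atmosphere irradiance = S₀ cos θ_z = 1367 × 0.1922 = 262.74 W/m².

263 W/m²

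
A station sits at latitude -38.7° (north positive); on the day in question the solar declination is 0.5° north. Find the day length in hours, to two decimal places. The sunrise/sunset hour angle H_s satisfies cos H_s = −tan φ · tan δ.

−tan φ tan δ = −(-0.8012)(0.0087) = 0.0070; H_s = arccos(0.0070) = 89.60°.
Day length = 2 H_s / 15° h⁻¹ = 179.20° / 15 = 11.947 h.

11.95 hours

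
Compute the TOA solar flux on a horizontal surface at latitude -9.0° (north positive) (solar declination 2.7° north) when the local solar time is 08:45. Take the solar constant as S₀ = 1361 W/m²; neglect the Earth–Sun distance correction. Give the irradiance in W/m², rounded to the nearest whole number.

Hour angle H = 15° × (8.75 − 12) = -48.75°.
With φ = -9.0°, δ = 2.7°, H = -48.75°: sin φ sin δ = -0.0074, cos φ cos δ cos H = 0.6505, so cos θ_z = 0.6431.
Top-of-atmosphere irradiance = S₀ cos θ_z = 1361 × 0.6431 = 875.26 W/m².

875 W/m²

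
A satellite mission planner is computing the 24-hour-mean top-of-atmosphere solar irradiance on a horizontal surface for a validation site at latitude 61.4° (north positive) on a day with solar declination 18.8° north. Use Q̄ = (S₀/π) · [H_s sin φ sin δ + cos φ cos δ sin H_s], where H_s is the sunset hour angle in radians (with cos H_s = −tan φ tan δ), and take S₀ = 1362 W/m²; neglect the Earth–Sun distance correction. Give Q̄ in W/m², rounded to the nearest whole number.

429 W/m²

The sunset hour angle satisfies cos H_s = −tan φ tan δ = -0.6244, giving H_s = 128.64°. In radians, H_s = 2.2452.
H_s sin φ sin δ = 2.2452 × 0.8780 × 0.3223 = 0.6353.
cos φ cos δ sin H_s = 0.4787 × 0.9466 × 0.7811 = 0.3539.
Q̄ = (1362/π) × (0.6353 + 0.3539) = 433.54 × 0.9892 = 428.86 W/m².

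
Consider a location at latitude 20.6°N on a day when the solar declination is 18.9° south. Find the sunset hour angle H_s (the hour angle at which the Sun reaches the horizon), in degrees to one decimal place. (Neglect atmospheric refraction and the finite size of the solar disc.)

82.6°

−tan φ tan δ = −(0.3759)(-0.3424) = 0.1287; H_s = arccos(0.1287) = 82.61°.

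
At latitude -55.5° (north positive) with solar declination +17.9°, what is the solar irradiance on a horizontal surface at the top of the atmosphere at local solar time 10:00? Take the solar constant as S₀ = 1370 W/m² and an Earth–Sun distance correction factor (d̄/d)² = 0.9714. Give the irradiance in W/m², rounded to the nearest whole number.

Hour angle H = 15° × (10 − 12) = -30.00°.
cos θ_z = sin(-55.5°) sin(17.9°) + cos(-55.5°) cos(17.9°) cos(-30.00°) = -0.2533 + 0.4668 = 0.2135.
Top-of-atmosphere irradiance = S₀ (d̄/d)² cos θ_z = 1370 × 0.9714 × 0.2135 = 284.13 W/m².

284 W/m²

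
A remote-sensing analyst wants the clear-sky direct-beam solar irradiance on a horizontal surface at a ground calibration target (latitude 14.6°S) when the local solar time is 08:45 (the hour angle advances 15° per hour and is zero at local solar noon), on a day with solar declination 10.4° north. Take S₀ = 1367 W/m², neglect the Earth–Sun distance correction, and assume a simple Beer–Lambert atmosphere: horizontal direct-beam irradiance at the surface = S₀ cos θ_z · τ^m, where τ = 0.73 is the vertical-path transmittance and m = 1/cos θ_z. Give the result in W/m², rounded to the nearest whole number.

Hour angle H = 15° × (8.75 − 12) = -48.75°.
With φ = -14.6°, δ = 10.4°, H = -48.75°: sin φ sin δ = -0.0455, cos φ cos δ cos H = 0.6276, so cos θ_z = 0.5821.
Air mass m = 1/cos θ_z = 1/0.5821 = 1.718; τ^m = 0.73^1.718 = 0.5824.
Surface direct beam = 1367 × 0.5821 × 0.5824 = 463.43 W/m².

463 W/m²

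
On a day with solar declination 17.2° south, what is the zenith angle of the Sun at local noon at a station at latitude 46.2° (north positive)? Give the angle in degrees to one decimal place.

At local solar noon the hour angle is zero, so the zenith angle is |φ − δ| = |46.2° − (-17.2°)| = 63.4°.

63.4°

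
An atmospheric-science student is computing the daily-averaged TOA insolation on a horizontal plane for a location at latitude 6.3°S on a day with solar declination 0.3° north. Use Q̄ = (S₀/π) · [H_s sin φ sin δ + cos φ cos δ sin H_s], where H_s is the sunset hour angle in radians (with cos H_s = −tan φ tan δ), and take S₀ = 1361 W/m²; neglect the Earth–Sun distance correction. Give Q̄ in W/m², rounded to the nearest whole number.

cos H_s = −tan(-6.3°) · tan(0.3°) = 0.0006, so H_s = arccos(0.0006) = 89.97°. In radians, H_s = 1.5703.
H_s sin φ sin δ = 1.5703 × -0.1097 × 0.0052 = -0.0009.
cos φ cos δ sin H_s = 0.9940 × 1.0000 × 1.0000 = 0.9940.
Q̄ = (1361/π) × (-0.0009 + 0.9940) = 433.22 × 0.9931 = 430.23 W/m².

430 W/m²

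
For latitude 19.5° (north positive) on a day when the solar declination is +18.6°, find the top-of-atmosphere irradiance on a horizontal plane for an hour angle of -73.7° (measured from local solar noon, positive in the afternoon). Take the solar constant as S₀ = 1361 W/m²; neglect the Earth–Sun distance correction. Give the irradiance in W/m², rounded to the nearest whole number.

With φ = 19.5°, δ = 18.6°, H = -73.70°: sin φ sin δ = 0.1065, cos φ cos δ cos H = 0.2507, so cos θ_z = 0.3572.
Top-of-atmosphere irradiance = S₀ cos θ_z = 1361 × 0.3572 = 486.15 W/m².

486 W/m²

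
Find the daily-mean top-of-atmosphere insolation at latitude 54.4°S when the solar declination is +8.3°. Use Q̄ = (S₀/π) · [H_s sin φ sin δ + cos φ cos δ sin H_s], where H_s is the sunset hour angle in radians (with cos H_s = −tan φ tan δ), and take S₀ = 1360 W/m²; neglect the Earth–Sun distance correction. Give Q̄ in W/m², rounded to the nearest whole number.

175 W/m²

cos H_s = −tan(-54.4°) · tan(8.3°) = 0.2038, so H_s = arccos(0.2038) = 78.24°. In radians, H_s = 1.3655.
H_s sin φ sin δ = 1.3655 × -0.8131 × 0.1444 = -0.1603.
cos φ cos δ sin H_s = 0.5821 × 0.9895 × 0.9790 = 0.5639.
Q̄ = (1360/π) × (-0.1603 + 0.5639) = 432.90 × 0.4036 = 174.72 W/m².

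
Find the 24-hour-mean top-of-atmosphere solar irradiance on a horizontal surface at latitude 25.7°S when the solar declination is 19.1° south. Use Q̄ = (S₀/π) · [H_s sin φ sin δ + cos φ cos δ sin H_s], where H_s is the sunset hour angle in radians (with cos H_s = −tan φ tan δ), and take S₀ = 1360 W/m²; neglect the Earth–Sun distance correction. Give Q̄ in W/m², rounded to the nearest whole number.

The sunset hour angle satisfies cos H_s = −tan φ tan δ = -0.1667, giving H_s = 99.60°. In radians, H_s = 1.7383.
H_s sin φ sin δ = 1.7383 × -0.4337 × -0.3272 = 0.2467.
cos φ cos δ sin H_s = 0.9011 × 0.9449 × 0.9860 = 0.8395.
Q̄ = (1360/π) × (0.2467 + 0.8395) = 432.90 × 1.0862 = 470.22 W/m².

470 W/m²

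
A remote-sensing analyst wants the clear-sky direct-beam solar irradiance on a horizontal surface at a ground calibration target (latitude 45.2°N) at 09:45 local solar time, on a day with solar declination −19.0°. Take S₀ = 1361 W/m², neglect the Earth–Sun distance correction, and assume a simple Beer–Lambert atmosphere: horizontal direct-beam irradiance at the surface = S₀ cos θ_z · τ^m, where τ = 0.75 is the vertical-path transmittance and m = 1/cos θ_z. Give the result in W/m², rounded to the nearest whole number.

180 W/m²

Hour angle H = 15° × (9.75 − 12) = -33.75°.
cos θ_z = sin φ sin δ + cos φ cos δ cos H = (0.7096)(-0.3256) + (0.7046)(0.9455)(0.8315) = 0.3229.
Air mass m = 1/cos θ_z = 1/0.3229 = 3.097; τ^m = 0.75^3.097 = 0.4103.
Surface direct beam = 1361 × 0.3229 × 0.4103 = 180.31 W/m².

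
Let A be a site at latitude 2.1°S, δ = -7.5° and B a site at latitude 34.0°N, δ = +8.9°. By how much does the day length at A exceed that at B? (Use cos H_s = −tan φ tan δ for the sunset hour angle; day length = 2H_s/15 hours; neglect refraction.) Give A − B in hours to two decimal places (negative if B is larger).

A: H_s = arccos(−tan -2.1° · tan -7.5°) = 90.28°, so 2H_s/15 = 12.0373 h.
B: H_s = arccos(−tan 34.0° · tan 8.9°) = 96.06°, so 2H_s/15 = 12.8080 h.
A − B = 12.0373 − 12.8080 = -0.7707 h.

-0.77 h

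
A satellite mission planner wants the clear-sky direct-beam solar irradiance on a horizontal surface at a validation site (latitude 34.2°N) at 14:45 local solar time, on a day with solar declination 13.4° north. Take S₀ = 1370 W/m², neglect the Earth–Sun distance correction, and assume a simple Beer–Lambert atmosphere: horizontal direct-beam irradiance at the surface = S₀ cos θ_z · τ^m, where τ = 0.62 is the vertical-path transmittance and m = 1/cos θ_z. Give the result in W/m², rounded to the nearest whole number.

526 W/m²

Hour angle H = 15° × (14.75 − 12) = 41.25°.
cos θ_z = sin(34.2°) sin(13.4°) + cos(34.2°) cos(13.4°) cos(41.25°) = 0.1303 + 0.6049 = 0.7352.
Air mass m = 1/cos θ_z = 1/0.7352 = 1.360; τ^m = 0.62^1.360 = 0.5220.
Surface direct beam = 1370 × 0.7352 × 0.5220 = 525.77 W/m².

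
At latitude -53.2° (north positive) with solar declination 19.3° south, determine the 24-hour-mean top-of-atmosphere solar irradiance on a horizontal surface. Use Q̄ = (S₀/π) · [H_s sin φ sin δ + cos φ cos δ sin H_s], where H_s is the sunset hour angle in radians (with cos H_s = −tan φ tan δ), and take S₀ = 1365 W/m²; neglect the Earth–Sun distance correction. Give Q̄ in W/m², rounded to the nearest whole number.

cos H_s = −tan(-53.2°) · tan(-19.3°) = -0.4681, so H_s = arccos(-0.4681) = 117.91°. In radians, H_s = 2.0579.
H_s sin φ sin δ = 2.0579 × -0.8007 × -0.3305 = 0.5446.
cos φ cos δ sin H_s = 0.5990 × 0.9438 × 0.8837 = 0.4996.
Q̄ = (1365/π) × (0.5446 + 0.4996) = 434.49 × 1.0442 = 453.69 W/m².

454 W/m²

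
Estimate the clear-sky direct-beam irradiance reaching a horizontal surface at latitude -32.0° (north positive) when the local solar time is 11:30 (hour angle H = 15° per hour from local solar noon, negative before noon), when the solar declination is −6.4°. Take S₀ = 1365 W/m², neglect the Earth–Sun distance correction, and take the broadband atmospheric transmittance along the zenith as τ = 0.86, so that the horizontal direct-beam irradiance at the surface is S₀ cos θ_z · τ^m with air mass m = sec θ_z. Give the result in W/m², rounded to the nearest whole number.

Hour angle H = 15° × (11.5 − 12) = -7.50°.
cos θ_z = sin(-32.0°) sin(-6.4°) + cos(-32.0°) cos(-6.4°) cos(-7.50°) = 0.0591 + 0.8356 = 0.8947.
Air mass m = 1/cos θ_z = 1/0.8947 = 1.118; τ^m = 0.86^1.118 = 0.8448.
Surface direct beam = 1365 × 0.8947 × 0.8448 = 1031.73 W/m².

1032 W/m²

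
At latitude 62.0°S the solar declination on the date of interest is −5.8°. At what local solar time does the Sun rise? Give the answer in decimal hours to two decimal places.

The sunset hour angle satisfies cos H_s = −tan φ tan δ = -0.1910, giving H_s = 101.01°.
Sunrise is at 12 − H_s/15 = 12 − 6.734 = 5.266 h local solar time.

5.27 h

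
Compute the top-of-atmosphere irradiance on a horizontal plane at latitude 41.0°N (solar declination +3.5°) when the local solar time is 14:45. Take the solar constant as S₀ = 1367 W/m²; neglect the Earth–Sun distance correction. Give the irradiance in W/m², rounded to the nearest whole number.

Hour angle H = 15° × (14.75 − 12) = 41.25°.
With φ = 41.0°, δ = 3.5°, H = 41.25°: sin φ sin δ = 0.0401, cos φ cos δ cos H = 0.5664, so cos θ_z = 0.6065.
Top-of-atmosphere irradiance = S₀ cos θ_z = 1367 × 0.6065 = 829.09 W/m².

829 W/m²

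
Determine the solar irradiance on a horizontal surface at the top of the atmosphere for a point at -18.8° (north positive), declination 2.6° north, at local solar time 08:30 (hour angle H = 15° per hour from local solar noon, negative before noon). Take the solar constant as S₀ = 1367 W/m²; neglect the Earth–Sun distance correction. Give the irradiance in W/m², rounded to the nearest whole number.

767 W/m²

Hour angle H = 15° × (8.5 − 12) = -52.50°.
cos θ_z = sin(-18.8°) sin(2.6°) + cos(-18.8°) cos(2.6°) cos(-52.50°) = -0.0146 + 0.5757 = 0.5611.
Top-of-atmosphere irradiance = S₀ cos θ_z = 1367 × 0.5611 = 767.02 W/m².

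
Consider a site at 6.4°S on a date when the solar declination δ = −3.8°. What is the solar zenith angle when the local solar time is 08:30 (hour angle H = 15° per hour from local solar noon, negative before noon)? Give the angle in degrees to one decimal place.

Hour angle H = 15° × (8.5 − 12) = -52.50°.
With φ = -6.4°, δ = -3.8°, H = -52.50°: sin φ sin δ = 0.0074, cos φ cos δ cos H = 0.6036, so cos θ_z = 0.6110.
θ_z = arccos(0.6110) = 52.34°.

52.3°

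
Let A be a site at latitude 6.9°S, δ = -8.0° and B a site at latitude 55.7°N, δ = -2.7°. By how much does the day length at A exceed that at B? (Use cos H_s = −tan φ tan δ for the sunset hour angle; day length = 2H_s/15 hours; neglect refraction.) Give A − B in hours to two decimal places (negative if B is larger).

A: H_s = arccos(−tan -6.9° · tan -8.0°) = 90.97°, so 2H_s/15 = 12.1293 h.
B: H_s = arccos(−tan 55.7° · tan -2.7°) = 86.04°, so 2H_s/15 = 11.4720 h.
A − B = 12.1293 − 11.4720 = 0.6573 h.

+0.66 h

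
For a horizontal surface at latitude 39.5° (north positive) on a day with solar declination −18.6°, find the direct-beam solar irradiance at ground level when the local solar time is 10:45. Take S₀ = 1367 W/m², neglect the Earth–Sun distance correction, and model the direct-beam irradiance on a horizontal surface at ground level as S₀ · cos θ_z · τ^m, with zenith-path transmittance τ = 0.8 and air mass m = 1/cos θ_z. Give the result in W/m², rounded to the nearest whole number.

424 W/m²

Hour angle H = 15° × (10.75 − 12) = -18.75°.
cos θ_z = sin(39.5°) sin(-18.6°) + cos(39.5°) cos(-18.6°) cos(-18.75°) = -0.2029 + 0.6925 = 0.4896.
Air mass m = 1/cos θ_z = 1/0.4896 = 2.042; τ^m = 0.8^2.042 = 0.6340.
Surface direct beam = 1367 × 0.4896 × 0.6340 = 424.33 W/m².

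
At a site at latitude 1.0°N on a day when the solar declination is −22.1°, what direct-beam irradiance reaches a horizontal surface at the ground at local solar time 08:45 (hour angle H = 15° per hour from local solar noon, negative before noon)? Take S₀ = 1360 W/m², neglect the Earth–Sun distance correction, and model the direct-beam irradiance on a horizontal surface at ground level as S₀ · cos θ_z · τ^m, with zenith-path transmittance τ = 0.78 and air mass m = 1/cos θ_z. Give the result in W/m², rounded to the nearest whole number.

545 W/m²

Hour angle H = 15° × (8.75 − 12) = -48.75°.
With φ = 1.0°, δ = -22.1°, H = -48.75°: sin φ sin δ = -0.0066, cos φ cos δ cos H = 0.6108, so cos θ_z = 0.6042.
Air mass m = 1/cos θ_z = 1/0.6042 = 1.655; τ^m = 0.78^1.655 = 0.6629.
Surface direct beam = 1360 × 0.6042 × 0.6629 = 544.71 W/m².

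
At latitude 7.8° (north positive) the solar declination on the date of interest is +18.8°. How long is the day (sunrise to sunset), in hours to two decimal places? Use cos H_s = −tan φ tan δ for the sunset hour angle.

12.36 hours

cos H_s = −tan(7.8°) · tan(18.8°) = -0.0466, so H_s = arccos(-0.0466) = 92.67°.
Day length = 2 H_s / 15° h⁻¹ = 185.34° / 15 = 12.356 h.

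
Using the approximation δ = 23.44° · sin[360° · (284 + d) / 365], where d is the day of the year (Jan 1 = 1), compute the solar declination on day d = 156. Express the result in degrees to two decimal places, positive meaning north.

360 × (284 + 156) / 365 = 433.973°; sin(433.973°) = 0.9611.
δ = 23.44 × 0.9611 = 22.528° ≈ +22.53°.

+22.53°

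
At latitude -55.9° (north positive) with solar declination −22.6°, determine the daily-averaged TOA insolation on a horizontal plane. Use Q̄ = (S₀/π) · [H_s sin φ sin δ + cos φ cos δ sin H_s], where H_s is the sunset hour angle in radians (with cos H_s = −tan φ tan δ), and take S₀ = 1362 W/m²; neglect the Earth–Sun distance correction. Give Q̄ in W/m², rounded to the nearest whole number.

The sunset hour angle satisfies cos H_s = −tan φ tan δ = -0.6148, giving H_s = 127.94°. In radians, H_s = 2.2330.
H_s sin φ sin δ = 2.2330 × -0.8281 × -0.3843 = 0.7106.
cos φ cos δ sin H_s = 0.5606 × 0.9232 × 0.7886 = 0.4081.
Q̄ = (1362/π) × (0.7106 + 0.4081) = 433.54 × 1.1187 = 485.00 W/m².

485 W/m²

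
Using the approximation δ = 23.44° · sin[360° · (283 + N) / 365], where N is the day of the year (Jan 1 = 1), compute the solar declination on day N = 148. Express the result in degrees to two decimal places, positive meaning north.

+21.26°

360 × (283 + 148) / 365 = 425.096°; sin(425.096°) = 0.9070.
δ = 23.44 × 0.9070 = 21.260° ≈ +21.26°.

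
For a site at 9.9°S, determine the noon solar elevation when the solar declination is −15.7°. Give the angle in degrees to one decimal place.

84.2°

At local solar noon the hour angle is zero, so the elevation is 90° − |φ − δ| = 90° − |-9.9° − (-15.7°)| = 90° − 5.8° = 84.2°.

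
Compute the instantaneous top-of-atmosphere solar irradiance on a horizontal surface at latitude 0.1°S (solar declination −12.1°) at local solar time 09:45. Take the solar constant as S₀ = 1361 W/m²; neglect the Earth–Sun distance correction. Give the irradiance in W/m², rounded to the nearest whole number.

1107 W/m²

Hour angle H = 15° × (9.75 − 12) = -33.75°.
cos θ_z = sin φ sin δ + cos φ cos δ cos H = (-0.0017)(-0.2096) + (1.0000)(0.9778)(0.8315) = 0.8134.
Top-of-atmosphere irradiance = S₀ cos θ_z = 1361 × 0.8134 = 1107.04 W/m².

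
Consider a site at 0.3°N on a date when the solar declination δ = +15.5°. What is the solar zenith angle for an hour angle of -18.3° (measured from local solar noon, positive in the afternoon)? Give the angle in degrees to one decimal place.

cos θ_z = sin φ sin δ + cos φ cos δ cos H = (0.0052)(0.2672) + (1.0000)(0.9636)(0.9494) = 0.9162.
θ_z = arccos(0.9162) = 23.62°.

23.6°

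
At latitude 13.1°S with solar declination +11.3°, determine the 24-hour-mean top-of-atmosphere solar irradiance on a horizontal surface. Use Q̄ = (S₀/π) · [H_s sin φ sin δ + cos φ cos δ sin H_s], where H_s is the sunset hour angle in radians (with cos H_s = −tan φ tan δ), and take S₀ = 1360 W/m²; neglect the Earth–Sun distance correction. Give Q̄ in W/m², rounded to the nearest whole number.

384 W/m²

cos H_s = −tan(-13.1°) · tan(11.3°) = 0.0465, so H_s = arccos(0.0465) = 87.33°. In radians, H_s = 1.5242.
H_s sin φ sin δ = 1.5242 × -0.2267 × 0.1959 = -0.0677.
cos φ cos δ sin H_s = 0.9740 × 0.9806 × 0.9989 = 0.9541.
Q̄ = (1360/π) × (-0.0677 + 0.9541) = 432.90 × 0.8864 = 383.72 W/m².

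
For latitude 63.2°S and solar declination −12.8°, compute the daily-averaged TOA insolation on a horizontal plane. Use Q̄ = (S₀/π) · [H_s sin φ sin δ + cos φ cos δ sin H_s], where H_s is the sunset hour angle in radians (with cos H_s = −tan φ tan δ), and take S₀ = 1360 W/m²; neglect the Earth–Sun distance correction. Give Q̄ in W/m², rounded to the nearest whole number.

344 W/m²

cos H_s = −tan(-63.2°) · tan(-12.8°) = -0.4498, so H_s = arccos(-0.4498) = 116.73°. In radians, H_s = 2.0373.
H_s sin φ sin δ = 2.0373 × -0.8926 × -0.2215 = 0.4028.
cos φ cos δ sin H_s = 0.4509 × 0.9751 × 0.8931 = 0.3927.
Q̄ = (1360/π) × (0.4028 + 0.3927) = 432.90 × 0.7955 = 344.37 W/m².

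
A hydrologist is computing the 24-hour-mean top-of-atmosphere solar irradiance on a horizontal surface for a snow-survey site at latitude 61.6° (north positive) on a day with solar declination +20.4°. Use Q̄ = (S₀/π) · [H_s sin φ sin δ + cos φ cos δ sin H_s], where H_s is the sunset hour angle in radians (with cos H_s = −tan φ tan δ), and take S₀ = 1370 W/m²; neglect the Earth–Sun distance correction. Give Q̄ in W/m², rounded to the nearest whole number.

453 W/m²

cos H_s = −tan(61.6°) · tan(20.4°) = -0.6878, so H_s = arccos(-0.6878) = 133.46°. In radians, H_s = 2.3293.
H_s sin φ sin δ = 2.3293 × 0.8796 × 0.3486 = 0.7142.
cos φ cos δ sin H_s = 0.4756 × 0.9373 × 0.7259 = 0.3236.
Q̄ = (1370/π) × (0.7142 + 0.3236) = 436.08 × 1.0378 = 452.56 W/m².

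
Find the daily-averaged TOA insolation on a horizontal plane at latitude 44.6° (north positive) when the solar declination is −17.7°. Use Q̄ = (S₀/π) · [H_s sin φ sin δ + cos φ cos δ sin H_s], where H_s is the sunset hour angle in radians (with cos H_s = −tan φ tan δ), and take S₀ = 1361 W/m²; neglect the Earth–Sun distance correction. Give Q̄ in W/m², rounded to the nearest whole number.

The sunset hour angle satisfies cos H_s = −tan φ tan δ = 0.3147, giving H_s = 71.66°. In radians, H_s = 1.2507.
H_s sin φ sin δ = 1.2507 × 0.7022 × -0.3040 = -0.2670.
cos φ cos δ sin H_s = 0.7120 × 0.9527 × 0.9492 = 0.6439.
Q̄ = (1361/π) × (-0.2670 + 0.6439) = 433.22 × 0.3769 = 163.28 W/m².

163 W/m²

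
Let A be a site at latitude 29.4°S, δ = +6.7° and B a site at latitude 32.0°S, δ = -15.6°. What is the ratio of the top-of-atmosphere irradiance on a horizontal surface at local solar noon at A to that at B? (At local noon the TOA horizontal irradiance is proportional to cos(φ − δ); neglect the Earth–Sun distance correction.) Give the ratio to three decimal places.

A: cos θ_z = cos(-29.4° − (6.7°)) = 0.8080.
B: cos θ_z = cos(-32.0° − (-15.6°)) = 0.9593.
Ratio A/B = 0.8080 / 0.9593 = 0.8423.

0.842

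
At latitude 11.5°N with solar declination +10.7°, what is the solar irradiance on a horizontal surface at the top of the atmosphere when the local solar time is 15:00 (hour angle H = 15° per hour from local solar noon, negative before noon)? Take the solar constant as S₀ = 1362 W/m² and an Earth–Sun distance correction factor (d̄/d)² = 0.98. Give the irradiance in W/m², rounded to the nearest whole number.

958 W/m²

Hour angle H = 15° × (15 − 12) = 45.00°.
cos θ_z = sin φ sin δ + cos φ cos δ cos H = (0.1994)(0.1857) + (0.9799)(0.9826)(0.7071) = 0.7179.
Top-of-atmosphere irradiance = S₀ (d̄/d)² cos θ_z = 1362 × 0.98 × 0.7179 = 958.22 W/m².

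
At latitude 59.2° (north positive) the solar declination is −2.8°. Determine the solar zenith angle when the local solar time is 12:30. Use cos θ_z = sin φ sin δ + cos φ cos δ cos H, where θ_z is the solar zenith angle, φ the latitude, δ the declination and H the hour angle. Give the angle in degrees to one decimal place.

Hour angle H = 15° × (12.5 − 12) = 7.50°.
cos θ_z = sin(59.2°) sin(-2.8°) + cos(59.2°) cos(-2.8°) cos(7.50°) = -0.0420 + 0.5071 = 0.4651.
θ_z = arccos(0.4651) = 62.28°.

62.3°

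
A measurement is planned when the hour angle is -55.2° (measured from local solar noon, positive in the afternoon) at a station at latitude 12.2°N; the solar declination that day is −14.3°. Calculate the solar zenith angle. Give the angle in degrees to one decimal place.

60.8°

cos θ_z = sin φ sin δ + cos φ cos δ cos H = (0.2113)(-0.2470) + (0.9774)(0.9690)(0.5707) = 0.4883.
θ_z = arccos(0.4883) = 60.77°.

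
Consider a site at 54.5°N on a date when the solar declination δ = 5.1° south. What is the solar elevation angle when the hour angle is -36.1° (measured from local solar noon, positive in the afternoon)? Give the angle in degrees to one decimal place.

23.3°

With φ = 54.5°, δ = -5.1°, H = -36.10°: sin φ sin δ = -0.0724, cos φ cos δ cos H = 0.4673, so cos θ_z = 0.3949.
θ_z = arccos(0.3949) = 66.74°, so the elevation is 90° − 66.74° = 23.26°.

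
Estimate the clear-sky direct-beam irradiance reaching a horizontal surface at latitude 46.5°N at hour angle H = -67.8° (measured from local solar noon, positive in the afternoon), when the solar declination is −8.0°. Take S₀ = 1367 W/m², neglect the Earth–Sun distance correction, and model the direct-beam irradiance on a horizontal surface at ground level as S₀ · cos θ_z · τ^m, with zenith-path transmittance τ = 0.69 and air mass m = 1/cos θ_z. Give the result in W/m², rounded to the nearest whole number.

cos θ_z = sin φ sin δ + cos φ cos δ cos H = (0.7254)(-0.1392) + (0.6884)(0.9903)(0.3778) = 0.1566.
Air mass m = 1/cos θ_z = 1/0.1566 = 6.386; τ^m = 0.69^6.386 = 0.0935.
Surface direct beam = 1367 × 0.1566 × 0.0935 = 20.02 W/m².

20 W/m²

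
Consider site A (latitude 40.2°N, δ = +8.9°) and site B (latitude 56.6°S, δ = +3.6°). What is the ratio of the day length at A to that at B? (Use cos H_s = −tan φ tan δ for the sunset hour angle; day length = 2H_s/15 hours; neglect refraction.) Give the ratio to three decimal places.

A: H_s = arccos(−tan 40.2° · tan 8.9°) = 97.60°, so 2H_s/15 = 13.0133 h.
B: H_s = arccos(−tan -56.6° · tan 3.6°) = 84.52°, so 2H_s/15 = 11.2693 h.
Ratio A/B = 13.0133 / 11.2693 = 1.1548.

1.155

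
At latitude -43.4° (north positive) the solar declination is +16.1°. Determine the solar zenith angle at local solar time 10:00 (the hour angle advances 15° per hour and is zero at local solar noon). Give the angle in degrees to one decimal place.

65.5°

Hour angle H = 15° × (10 − 12) = -30.00°.
With φ = -43.4°, δ = 16.1°, H = -30.00°: sin φ sin δ = -0.1905, cos φ cos δ cos H = 0.6046, so cos θ_z = 0.4141.
θ_z = arccos(0.4141) = 65.54°.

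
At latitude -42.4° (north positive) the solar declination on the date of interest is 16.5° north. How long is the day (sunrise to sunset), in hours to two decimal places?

cos H_s = −tan(-42.4°) · tan(16.5°) = 0.2705, so H_s = arccos(0.2705) = 74.31°.
Day length = 2 H_s / 15° h⁻¹ = 148.62° / 15 = 9.908 h.

9.91 hours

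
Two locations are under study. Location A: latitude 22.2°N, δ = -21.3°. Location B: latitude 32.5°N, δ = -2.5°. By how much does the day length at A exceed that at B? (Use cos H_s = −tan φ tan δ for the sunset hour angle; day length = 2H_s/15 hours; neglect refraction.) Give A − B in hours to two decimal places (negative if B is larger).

A: H_s = arccos(−tan 22.2° · tan -21.3°) = 80.84°, so 2H_s/15 = 10.7787 h.
B: H_s = arccos(−tan 32.5° · tan -2.5°) = 88.41°, so 2H_s/15 = 11.7880 h.
A − B = 10.7787 − 11.7880 = -1.0093 h.

-1.01 h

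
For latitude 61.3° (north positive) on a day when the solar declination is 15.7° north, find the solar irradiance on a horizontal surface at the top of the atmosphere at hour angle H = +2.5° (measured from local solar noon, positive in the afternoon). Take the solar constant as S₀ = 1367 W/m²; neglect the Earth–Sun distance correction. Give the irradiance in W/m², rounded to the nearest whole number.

956 W/m²

cos θ_z = sin(61.3°) sin(15.7°) + cos(61.3°) cos(15.7°) cos(2.50°) = 0.2374 + 0.4619 = 0.6993.
Top-of-atmosphere irradiance = S₀ cos θ_z = 1367 × 0.6993 = 955.94 W/m².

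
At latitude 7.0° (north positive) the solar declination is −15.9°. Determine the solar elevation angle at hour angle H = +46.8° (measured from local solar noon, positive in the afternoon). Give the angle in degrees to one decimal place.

38.3°

cos θ_z = sin(7.0°) sin(-15.9°) + cos(7.0°) cos(-15.9°) cos(46.80°) = -0.0334 + 0.6534 = 0.6200.
θ_z = arccos(0.6200) = 51.68°, so the elevation is 90° − 51.68° = 38.32°.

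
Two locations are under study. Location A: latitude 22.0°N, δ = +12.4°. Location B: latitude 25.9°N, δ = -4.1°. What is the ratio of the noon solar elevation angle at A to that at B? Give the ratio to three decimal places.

1.340

A: 90° − |22.0 − (12.4)| = 80.40°.
B: 90° − |25.9 − (-4.1)| = 60.00°.
Ratio A/B = 80.4000 / 60.0000 = 1.3400.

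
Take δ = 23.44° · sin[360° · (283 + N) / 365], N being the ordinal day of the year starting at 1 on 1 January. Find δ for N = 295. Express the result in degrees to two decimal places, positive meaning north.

360 × (283 + 295) / 365 = 570.082°; sin(570.082°) = -0.5012.
δ = 23.44 × -0.5012 = -11.748° ≈ -11.75°.

-11.75°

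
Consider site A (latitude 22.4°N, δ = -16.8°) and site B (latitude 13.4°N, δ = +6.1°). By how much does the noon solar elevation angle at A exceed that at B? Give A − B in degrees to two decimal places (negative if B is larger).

-31.90°

A: 90° − |22.4 − (-16.8)| = 50.80°.
B: 90° − |13.4 − (6.1)| = 82.70°.
A − B = 50.80 − 82.70 = -31.90°.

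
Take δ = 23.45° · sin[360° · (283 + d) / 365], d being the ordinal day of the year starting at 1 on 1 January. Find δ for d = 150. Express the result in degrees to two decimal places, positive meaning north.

360 × (283 + 150) / 365 = 427.068°; sin(427.068°) = 0.9210.
δ = 23.45 × 0.9210 = 21.597° ≈ +21.60°.

+21.60°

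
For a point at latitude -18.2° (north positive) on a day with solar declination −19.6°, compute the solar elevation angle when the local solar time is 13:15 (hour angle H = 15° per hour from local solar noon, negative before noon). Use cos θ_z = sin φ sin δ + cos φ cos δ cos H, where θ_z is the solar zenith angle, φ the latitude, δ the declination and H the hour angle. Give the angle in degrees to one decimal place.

72.2°

Hour angle H = 15° × (13.25 − 12) = 18.75°.
cos θ_z = sin φ sin δ + cos φ cos δ cos H = (-0.3123)(-0.3355) + (0.9500)(0.9421)(0.9469) = 0.9522.
θ_z = arccos(0.9522) = 17.79°, so the elevation is 90° − 17.79° = 72.21°.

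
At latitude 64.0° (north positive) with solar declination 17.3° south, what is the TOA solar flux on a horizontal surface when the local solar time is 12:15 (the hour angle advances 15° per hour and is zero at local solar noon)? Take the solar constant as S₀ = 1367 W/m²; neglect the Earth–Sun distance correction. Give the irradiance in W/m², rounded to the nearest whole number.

206 W/m²

Hour angle H = 15° × (12.25 − 12) = 3.75°.
cos θ_z = sin φ sin δ + cos φ cos δ cos H = (0.8988)(-0.2974) + (0.4384)(0.9548)(0.9979) = 0.1504.
Top-of-atmosphere irradiance = S₀ cos θ_z = 1367 × 0.1504 = 205.60 W/m².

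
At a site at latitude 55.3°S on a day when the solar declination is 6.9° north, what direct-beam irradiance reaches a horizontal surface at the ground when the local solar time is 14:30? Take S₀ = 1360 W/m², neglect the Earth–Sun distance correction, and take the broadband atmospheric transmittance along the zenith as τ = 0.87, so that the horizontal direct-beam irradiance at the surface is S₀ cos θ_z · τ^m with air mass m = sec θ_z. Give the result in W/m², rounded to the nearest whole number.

Hour angle H = 15° × (14.5 − 12) = 37.50°.
With φ = -55.3°, δ = 6.9°, H = 37.50°: sin φ sin δ = -0.0988, cos φ cos δ cos H = 0.4484, so cos θ_z = 0.3496.
Air mass m = 1/cos θ_z = 1/0.3496 = 2.860; τ^m = 0.87^2.860 = 0.6715.
Surface direct beam = 1360 × 0.3496 × 0.6715 = 319.27 W/m².

319 W/m²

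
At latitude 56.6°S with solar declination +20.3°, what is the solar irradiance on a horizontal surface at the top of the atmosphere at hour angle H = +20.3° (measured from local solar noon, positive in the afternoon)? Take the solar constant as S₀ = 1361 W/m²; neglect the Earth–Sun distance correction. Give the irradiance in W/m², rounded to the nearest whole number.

With φ = -56.6°, δ = 20.3°, H = 20.30°: sin φ sin δ = -0.2896, cos φ cos δ cos H = 0.4842, so cos θ_z = 0.1946.
Top-of-atmosphere irradiance = S₀ cos θ_z = 1361 × 0.1946 = 264.85 W/m².

265 W/m²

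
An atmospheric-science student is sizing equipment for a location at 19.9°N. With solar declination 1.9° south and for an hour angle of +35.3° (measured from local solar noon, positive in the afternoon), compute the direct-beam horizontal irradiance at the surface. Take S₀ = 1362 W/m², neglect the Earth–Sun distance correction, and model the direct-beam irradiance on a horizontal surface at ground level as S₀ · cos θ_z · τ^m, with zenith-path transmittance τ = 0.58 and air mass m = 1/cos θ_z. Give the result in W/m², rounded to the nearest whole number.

cos θ_z = sin φ sin δ + cos φ cos δ cos H = (0.3404)(-0.0332) + (0.9403)(0.9995)(0.8161) = 0.7557.
Air mass m = 1/cos θ_z = 1/0.7557 = 1.323; τ^m = 0.58^1.323 = 0.4864.
Surface direct beam = 1362 × 0.7557 × 0.4864 = 500.63 W/m².

501 W/m²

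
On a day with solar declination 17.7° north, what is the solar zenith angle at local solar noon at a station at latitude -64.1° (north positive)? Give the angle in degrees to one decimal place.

At local solar noon the hour angle is zero, so the zenith angle is |φ − δ| = |-64.1° − (17.7°)| = 81.8°.

81.8°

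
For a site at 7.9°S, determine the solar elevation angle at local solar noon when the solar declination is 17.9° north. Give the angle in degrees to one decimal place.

At local solar noon the hour angle is zero, so the elevation is 90° − |φ − δ| = 90° − |-7.9° − (17.9°)| = 90° − 25.8° = 64.2°.

64.2°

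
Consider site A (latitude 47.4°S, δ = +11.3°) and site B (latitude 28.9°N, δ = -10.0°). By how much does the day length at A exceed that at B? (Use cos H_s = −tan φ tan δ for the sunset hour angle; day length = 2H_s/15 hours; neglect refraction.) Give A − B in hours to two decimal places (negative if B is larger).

A: H_s = arccos(−tan -47.4° · tan 11.3°) = 77.45°, so 2H_s/15 = 10.3267 h.
B: H_s = arccos(−tan 28.9° · tan -10.0°) = 84.41°, so 2H_s/15 = 11.2547 h.
A − B = 10.3267 − 11.2547 = -0.9280 h.

-0.93 h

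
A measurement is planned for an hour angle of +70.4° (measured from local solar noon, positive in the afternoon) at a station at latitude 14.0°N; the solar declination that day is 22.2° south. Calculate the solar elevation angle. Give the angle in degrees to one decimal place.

With φ = 14.0°, δ = -22.2°, H = 70.40°: sin φ sin δ = -0.0914, cos φ cos δ cos H = 0.3014, so cos θ_z = 0.2100.
θ_z = arccos(0.2100) = 77.88°, so the elevation is 90° − 77.88° = 12.12°.

12.1°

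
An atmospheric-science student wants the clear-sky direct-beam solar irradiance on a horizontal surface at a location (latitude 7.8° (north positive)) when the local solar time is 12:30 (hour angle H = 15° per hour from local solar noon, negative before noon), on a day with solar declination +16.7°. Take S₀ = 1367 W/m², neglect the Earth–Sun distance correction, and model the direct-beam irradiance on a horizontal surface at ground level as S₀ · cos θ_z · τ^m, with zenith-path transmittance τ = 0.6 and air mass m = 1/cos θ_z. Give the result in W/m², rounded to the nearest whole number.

Hour angle H = 15° × (12.5 − 12) = 7.50°.
With φ = 7.8°, δ = 16.7°, H = 7.50°: sin φ sin δ = 0.0390, cos φ cos δ cos H = 0.9408, so cos θ_z = 0.9798.
Air mass m = 1/cos θ_z = 1/0.9798 = 1.021; τ^m = 0.6^1.021 = 0.5936.
Surface direct beam = 1367 × 0.9798 × 0.5936 = 795.06 W/m².

795 W/m²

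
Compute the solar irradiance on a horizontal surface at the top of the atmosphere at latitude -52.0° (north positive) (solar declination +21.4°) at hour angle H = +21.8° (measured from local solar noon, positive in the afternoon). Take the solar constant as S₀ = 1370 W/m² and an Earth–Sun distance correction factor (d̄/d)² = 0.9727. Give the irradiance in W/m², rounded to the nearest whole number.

cos θ_z = sin(-52.0°) sin(21.4°) + cos(-52.0°) cos(21.4°) cos(21.80°) = -0.2875 + 0.5322 = 0.2447.
Top-of-atmosphere irradiance = S₀ (d̄/d)² cos θ_z = 1370 × 0.9727 × 0.2447 = 326.09 W/m².

326 W/m²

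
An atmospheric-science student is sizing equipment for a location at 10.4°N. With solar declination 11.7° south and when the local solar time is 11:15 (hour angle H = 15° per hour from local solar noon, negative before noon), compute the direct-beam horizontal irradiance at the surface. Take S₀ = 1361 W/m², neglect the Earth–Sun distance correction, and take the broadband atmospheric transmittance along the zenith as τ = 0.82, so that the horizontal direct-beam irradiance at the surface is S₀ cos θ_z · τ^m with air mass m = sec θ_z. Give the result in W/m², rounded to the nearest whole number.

993 W/m²

Hour angle H = 15° × (11.25 − 12) = -11.25°.
With φ = 10.4°, δ = -11.7°, H = -11.25°: sin φ sin δ = -0.0366, cos φ cos δ cos H = 0.9446, so cos θ_z = 0.9080.
Air mass m = 1/cos θ_z = 1/0.9080 = 1.101; τ^m = 0.82^1.101 = 0.8037.
Surface direct beam = 1361 × 0.9080 × 0.8037 = 993.20 W/m².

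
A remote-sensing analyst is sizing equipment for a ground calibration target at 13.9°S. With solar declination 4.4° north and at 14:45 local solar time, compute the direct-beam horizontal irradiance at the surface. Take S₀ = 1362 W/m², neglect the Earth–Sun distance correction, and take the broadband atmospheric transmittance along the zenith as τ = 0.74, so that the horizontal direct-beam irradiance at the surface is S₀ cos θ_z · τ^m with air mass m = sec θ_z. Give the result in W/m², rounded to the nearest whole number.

632 W/m²

Hour angle H = 15° × (14.75 − 12) = 41.25°.
With φ = -13.9°, δ = 4.4°, H = 41.25°: sin φ sin δ = -0.0184, cos φ cos δ cos H = 0.7277, so cos θ_z = 0.7093.
Air mass m = 1/cos θ_z = 1/0.7093 = 1.410; τ^m = 0.74^1.410 = 0.6541.
Surface direct beam = 1362 × 0.7093 × 0.6541 = 631.90 W/m².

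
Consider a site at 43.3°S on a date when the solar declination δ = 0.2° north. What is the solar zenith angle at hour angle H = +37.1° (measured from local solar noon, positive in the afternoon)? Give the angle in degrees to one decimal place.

With φ = -43.3°, δ = 0.2°, H = 37.10°: sin φ sin δ = -0.0024, cos φ cos δ cos H = 0.5805, so cos θ_z = 0.5781.
θ_z = arccos(0.5781) = 54.68°.

54.7°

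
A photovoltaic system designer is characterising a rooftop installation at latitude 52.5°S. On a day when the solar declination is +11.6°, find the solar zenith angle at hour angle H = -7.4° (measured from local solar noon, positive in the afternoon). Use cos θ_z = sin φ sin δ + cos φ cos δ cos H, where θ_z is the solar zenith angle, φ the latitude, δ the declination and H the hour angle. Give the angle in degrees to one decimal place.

cos θ_z = sin φ sin δ + cos φ cos δ cos H = (-0.7934)(0.2011) + (0.6088)(0.9796)(0.9917) = 0.4319.
θ_z = arccos(0.4319) = 64.41°.

64.4°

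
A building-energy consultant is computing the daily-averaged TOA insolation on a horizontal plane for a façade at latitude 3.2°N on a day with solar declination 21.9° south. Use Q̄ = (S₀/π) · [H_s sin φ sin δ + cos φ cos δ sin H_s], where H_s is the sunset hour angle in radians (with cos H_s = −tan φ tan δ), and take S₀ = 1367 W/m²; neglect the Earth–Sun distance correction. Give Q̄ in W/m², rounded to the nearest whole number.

389 W/m²

The sunset hour angle satisfies cos H_s = −tan φ tan δ = 0.0225, giving H_s = 88.71°. In radians, H_s = 1.5483.
H_s sin φ sin δ = 1.5483 × 0.0558 × -0.3730 = -0.0322.
cos φ cos δ sin H_s = 0.9984 × 0.9278 × 0.9997 = 0.9260.
Q̄ = (1367/π) × (-0.0322 + 0.9260) = 435.13 × 0.8938 = 388.92 W/m².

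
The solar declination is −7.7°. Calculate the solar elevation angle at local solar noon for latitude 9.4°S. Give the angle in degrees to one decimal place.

88.3°

At local solar noon the hour angle is zero, so the elevation is 90° − |φ − δ| = 90° − |-9.4° − (-7.7°)| = 90° − 1.7° = 88.3°.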